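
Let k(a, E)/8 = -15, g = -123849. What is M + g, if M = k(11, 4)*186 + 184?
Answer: -145985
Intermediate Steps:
k(a, E) = -120 (k(a, E) = 8*(-15) = -120)
M = -22136 (M = -120*186 + 184 = -22320 + 184 = -22136)
M + g = -22136 - 123849 = -145985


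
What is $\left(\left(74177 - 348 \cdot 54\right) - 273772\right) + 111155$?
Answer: $-107232$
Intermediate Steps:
$\left(\left(74177 - 348 \cdot 54\right) - 273772\right) + 111155 = \left(\left(74177 - 18792\right) - 273772\right) + 111155 = \left(55385 - 273772\right) + 111155 = -218387 + 111155 = -107232$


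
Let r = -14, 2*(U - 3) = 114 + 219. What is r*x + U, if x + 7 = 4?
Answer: 423/2 ≈ 211.50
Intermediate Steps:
U = 339/2 (U = 3 + (114 + 219)/2 = 3 + (1/2)*333 = 3 + 333/2 = 339/2 ≈ 169.50)
x = -3 (x = -7 + 4 = -3)
r*x + U = -14*(-3) + 339/2 = 42 + 339/2 = 423/2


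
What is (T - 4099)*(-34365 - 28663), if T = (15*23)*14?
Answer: -46073468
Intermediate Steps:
T = 4830 (T = 345*14 = 4830)
(T - 4099)*(-34365 - 28663) = (4830 - 4099)*(-34365 - 28663) = 731*(-63028) = -46073468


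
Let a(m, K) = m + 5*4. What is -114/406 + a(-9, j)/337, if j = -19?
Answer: -16976/68411 ≈ -0.24815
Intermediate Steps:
a(m, K) = 20 + m (a(m, K) = m + 20 = 20 + m)
-114/406 + a(-9, j)/337 = -114/406 + (20 - 9)/337 = -114*1/406 + 11*(1/337) = -57/203 + 11/337 = -16976/68411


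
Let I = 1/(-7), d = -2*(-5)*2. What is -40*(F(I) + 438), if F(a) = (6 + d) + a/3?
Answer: -389720/21 ≈ -18558.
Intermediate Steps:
d = 20 (d = 10*2 = 20)
I = -⅐ ≈ -0.14286
F(a) = 26 + a/3 (F(a) = (6 + 20) + a/3 = 26 + a*(⅓) = 26 + a/3)
-40*(F(I) + 438) = -40*((26 + (⅓)*(-⅐)) + 438) = -40*((26 - 1/21) + 438) = -40*(545/21 + 438) = -40*9743/21 = -389720/21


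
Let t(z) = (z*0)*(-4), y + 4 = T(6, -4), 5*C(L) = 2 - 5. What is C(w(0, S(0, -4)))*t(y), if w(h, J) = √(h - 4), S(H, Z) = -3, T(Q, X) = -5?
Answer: 0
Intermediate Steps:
w(h, J) = √(-4 + h)
C(L) = -⅗ (C(L) = (2 - 5)/5 = (⅕)*(-3) = -⅗)
y = -9 (y = -4 - 5 = -9)
t(z) = 0 (t(z) = 0*(-4) = 0)
C(w(0, S(0, -4)))*t(y) = -⅗*0 = 0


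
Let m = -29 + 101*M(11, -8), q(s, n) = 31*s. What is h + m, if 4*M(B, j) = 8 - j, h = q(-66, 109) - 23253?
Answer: -24924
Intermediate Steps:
h = -25299 (h = 31*(-66) - 23253 = -2046 - 23253 = -25299)
M(B, j) = 2 - j/4 (M(B, j) = (8 - j)/4 = 2 - j/4)
m = 375 (m = -29 + 101*(2 - ¼*(-8)) = -29 + 101*(2 + 2) = -29 + 101*4 = -29 + 404 = 375)
h + m = -25299 + 375 = -24924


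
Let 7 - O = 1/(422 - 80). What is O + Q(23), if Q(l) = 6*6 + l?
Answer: 22571/342 ≈ 65.997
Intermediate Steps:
O = 2393/342 (O = 7 - 1/(422 - 80) = 7 - 1/342 = 2393/342 ≈ 6.9971)
Q(l) = 36 + l
O + Q(23) = 2393/342 + (36 + 23) = 2393/342 + 59 = 22571/342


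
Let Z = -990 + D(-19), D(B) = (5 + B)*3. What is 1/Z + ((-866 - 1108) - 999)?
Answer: -3068137/1032 ≈ -2973.0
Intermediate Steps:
D(B) = 15 + 3*B
Z = -1032 (Z = -990 + (15 + 3*(-19)) = -990 + (15 - 57) = -990 - 42 = -1032)
1/Z + ((-866 - 1108) - 999) = 1/(-1032) + ((-866 - 1108) - 999) = -1/1032 + (-1974 - 999) = -1/1032 - 2973 = -3068137/1032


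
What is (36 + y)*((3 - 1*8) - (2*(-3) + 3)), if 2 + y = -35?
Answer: 2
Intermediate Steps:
y = -37 (y = -2 - 35 = -37)
(36 + y)*((3 - 1*8) - (2*(-3) + 3)) = (36 - 37)*((3 - 1*8) - (2*(-3) + 3)) = -((3 - 8) - (-6 + 3)) = -(-5 - 1*(-3)) = -(-5 + 3) = -1*(-2) = 2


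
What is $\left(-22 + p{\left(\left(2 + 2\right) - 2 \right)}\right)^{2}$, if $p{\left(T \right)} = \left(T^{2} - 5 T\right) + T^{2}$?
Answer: $576$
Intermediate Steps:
$p{\left(T \right)} = - 5 T + 2 T^{2}$
$\left(-22 + p{\left(\left(2 + 2\right) - 2 \right)}\right)^{2} = \left(-22 + \left(\left(2 + 2\right) - 2\right) \left(-5 + 2 \left(\left(2 + 2\right) - 2\right)\right)\right)^{2} = \left(-22 + \left(4 - 2\right) \left(-5 + 2 \left(4 - 2\right)\right)\right)^{2} = \left(-22 + 2 \left(-5 + 2 \cdot 2\right)\right)^{2} = \left(-22 + 2 \left(-5 + 4\right)\right)^{2} = \left(-22 + 2 \left(-1\right)\right)^{2} = \left(-22 - 2\right)^{2} = \left(-24\right)^{2} = 576$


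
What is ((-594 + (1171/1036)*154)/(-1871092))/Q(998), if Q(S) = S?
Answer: 31075/138183886384 ≈ 2.2488e-7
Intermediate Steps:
((-594 + (1171/1036)*154)/(-1871092))/Q(998) = ((-594 + (1171/1036)*154)/(-1871092))/998 = ((-594 + (1171*(1/1036))*154)*(-1/1871092))*(1/998) = ((-594 + (1171/1036)*154)*(-1/1871092))*(1/998) = ((-594 + 12881/74)*(-1/1871092))*(1/998) = -31075/74*(-1/1871092)*(1/998) = (31075/138460808)*(1/998) = 31075/138183886384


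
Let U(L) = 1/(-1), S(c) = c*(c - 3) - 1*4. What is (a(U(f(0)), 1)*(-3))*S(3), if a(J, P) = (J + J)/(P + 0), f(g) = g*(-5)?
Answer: -24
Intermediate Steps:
f(g) = -5*g
S(c) = -4 + c*(-3 + c) (S(c) = c*(-3 + c) - 4 = -4 + c*(-3 + c))
U(L) = -1
a(J, P) = 2*J/P (a(J, P) = (2*J)/P = 2*J/P)
(a(U(f(0)), 1)*(-3))*S(3) = ((2*(-1)/1)*(-3))*(-4 + 3² - 3*3) = ((2*(-1)*1)*(-3))*(-4 + 9 - 9) = -2*(-3)*(-4) = 6*(-4) = -24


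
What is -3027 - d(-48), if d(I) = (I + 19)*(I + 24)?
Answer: -3723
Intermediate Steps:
d(I) = (19 + I)*(24 + I)
-3027 - d(-48) = -3027 - (456 + (-48)² + 43*(-48)) = -3027 - (456 + 2304 - 2064) = -3027 - 1*696 = -3027 - 696 = -3723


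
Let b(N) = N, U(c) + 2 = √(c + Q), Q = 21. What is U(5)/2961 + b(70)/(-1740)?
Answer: -7025/171738 + √26/2961 ≈ -0.039183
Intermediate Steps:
U(c) = -2 + √(21 + c) (U(c) = -2 + √(c + 21) = -2 + √(21 + c))
U(5)/2961 + b(70)/(-1740) = (-2 + √(21 + 5))/2961 + 70/(-1740) = (-2 + √26)*(1/2961) + 70*(-1/1740) = (-2/2961 + √26/2961) - 7/174 = -7025/171738 + √26/2961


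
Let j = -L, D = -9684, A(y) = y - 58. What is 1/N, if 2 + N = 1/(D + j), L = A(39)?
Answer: -9665/19331 ≈ -0.49997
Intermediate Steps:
A(y) = -58 + y
L = -19 (L = -58 + 39 = -19)
j = 19 (j = -1*(-19) = 19)
N = -19331/9665 (N = -2 + 1/(-9684 + 19) = -2 + 1/(-9665) = -2 - 1/9665 = -19331/9665 ≈ -2.0001)
1/N = 1/(-19331/9665) = -9665/19331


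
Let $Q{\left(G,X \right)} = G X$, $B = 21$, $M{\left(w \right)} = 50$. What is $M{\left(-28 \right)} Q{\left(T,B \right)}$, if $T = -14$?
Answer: $-14700$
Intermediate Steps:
$M{\left(-28 \right)} Q{\left(T,B \right)} = 50 \left(\left(-14\right) 21\right) = 50 \left(-294\right) = -14700$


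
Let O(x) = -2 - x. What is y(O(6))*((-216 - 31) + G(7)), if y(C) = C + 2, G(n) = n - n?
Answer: 1482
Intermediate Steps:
G(n) = 0
y(C) = 2 + C
y(O(6))*((-216 - 31) + G(7)) = (2 + (-2 - 1*6))*((-216 - 31) + 0) = (2 + (-2 - 6))*(-247 + 0) = (2 - 8)*(-247) = -6*(-247) = 1482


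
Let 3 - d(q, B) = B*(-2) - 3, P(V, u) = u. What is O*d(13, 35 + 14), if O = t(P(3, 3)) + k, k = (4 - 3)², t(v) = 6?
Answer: 728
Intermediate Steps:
k = 1 (k = 1² = 1)
d(q, B) = 6 + 2*B (d(q, B) = 3 - (B*(-2) - 3) = 3 - (-2*B - 3) = 3 - (-3 - 2*B) = 3 + (3 + 2*B) = 6 + 2*B)
O = 7 (O = 6 + 1 = 7)
O*d(13, 35 + 14) = 7*(6 + 2*(35 + 14)) = 7*(6 + 2*49) = 7*(6 + 98) = 7*104 = 728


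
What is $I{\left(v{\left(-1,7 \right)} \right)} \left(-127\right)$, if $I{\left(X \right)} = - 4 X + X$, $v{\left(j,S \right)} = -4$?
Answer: $-1524$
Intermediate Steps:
$I{\left(X \right)} = - 3 X$
$I{\left(v{\left(-1,7 \right)} \right)} \left(-127\right) = \left(-3\right) \left(-4\right) \left(-127\right) = 12 \left(-127\right) = -1524$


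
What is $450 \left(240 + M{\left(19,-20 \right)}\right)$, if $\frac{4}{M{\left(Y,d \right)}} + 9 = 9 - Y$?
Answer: $\frac{2050200}{19} \approx 1.0791 \cdot 10^{5}$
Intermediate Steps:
$M{\left(Y,d \right)} = - \frac{4}{Y}$ ($M{\left(Y,d \right)} = \frac{4}{-9 - \left(-9 + Y\right)} = \frac{4}{\left(-1\right) Y} = 4 \left(- \frac{1}{Y}\right) = - \frac{4}{Y}$)
$450 \left(240 + M{\left(19,-20 \right)}\right) = 450 \left(240 - \frac{4}{19}\right) = 450 \cdot \frac{4556}{19} = \frac{2050200}{19}$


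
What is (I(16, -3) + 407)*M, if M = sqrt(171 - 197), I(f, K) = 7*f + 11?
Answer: 530*I*sqrt(26) ≈ 2702.5*I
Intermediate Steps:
I(f, K) = 11 + 7*f
M = I*sqrt(26) (M = sqrt(-26) = I*sqrt(26) ≈ 5.099*I)
(I(16, -3) + 407)*M = ((11 + 7*16) + 407)*(I*sqrt(26)) = ((11 + 112) + 407)*(I*sqrt(26)) = (123 + 407)*(I*sqrt(26)) = 530*(I*sqrt(26)) = 530*I*sqrt(26)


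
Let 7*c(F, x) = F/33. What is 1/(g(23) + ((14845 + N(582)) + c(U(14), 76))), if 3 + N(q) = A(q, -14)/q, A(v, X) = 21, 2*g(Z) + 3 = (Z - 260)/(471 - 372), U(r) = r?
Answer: 2134/31667279 ≈ 6.7388e-5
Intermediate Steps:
g(Z) = -557/198 + Z/198 (g(Z) = -3/2 + ((Z - 260)/(471 - 372))/2 = -3/2 + ((-260 + Z)/99)/2 = -3/2 + ((-260 + Z)*(1/99))/2 = -3/2 + (-260/99 + Z/99)/2 = -3/2 + (-130/99 + Z/198) = -557/198 + Z/198)
c(F, x) = F/231 (c(F, x) = (F/33)/7 = F/231)
N(q) = -3 + 21/q
1/(g(23) + ((14845 + N(582)) + c(U(14), 76))) = 1/((-557/198 + (1/198)*23) + ((14845 + (-3 + 21/582)) + (1/231)*14)) = 1/((-557/198 + 23/198) + ((14845 + (-3 + 21*(1/582))) + 2/33)) = 1/(-89/33 + ((14845 + (-3 + 7/194)) + 2/33)) = 1/(-89/33 + ((14845 - 575/194) + 2/33)) = 1/(-89/33 + (2879355/194 + 2/33)) = 1/(-89/33 + 95019103/6402) = 1/(31667279/2134) = 2134/31667279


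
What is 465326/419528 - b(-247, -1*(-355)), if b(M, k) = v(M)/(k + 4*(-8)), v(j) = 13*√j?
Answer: 232663/209764 - 13*I*√247/323 ≈ 1.1092 - 0.63254*I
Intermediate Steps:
b(M, k) = 13*√M/(-32 + k) (b(M, k) = (13*√M)/(k + 4*(-8)) = (13*√M)/(k - 32) = (13*√M)/(-32 + k) = 13*√M/(-32 + k))
465326/419528 - b(-247, -1*(-355)) = 465326/419528 - 13*√(-247)/(-32 - 1*(-355)) = 465326*(1/419528) - 13*I*√247/(-32 + 355) = 232663/209764 - 13*I*√247/323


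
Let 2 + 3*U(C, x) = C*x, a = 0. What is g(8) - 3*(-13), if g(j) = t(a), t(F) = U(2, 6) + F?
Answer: 127/3 ≈ 42.333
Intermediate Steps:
U(C, x) = -⅔ + C*x/3 (U(C, x) = -⅔ + (C*x)/3 = -⅔ + C*x/3)
t(F) = 10/3 + F (t(F) = (-⅔ + (⅓)*2*6) + F = (-⅔ + 4) + F = 10/3 + F)
g(j) = 10/3 (g(j) = 10/3 + 0 = 10/3)
g(8) - 3*(-13) = 10/3 - 3*(-13) = 10/3 + 39 = 127/3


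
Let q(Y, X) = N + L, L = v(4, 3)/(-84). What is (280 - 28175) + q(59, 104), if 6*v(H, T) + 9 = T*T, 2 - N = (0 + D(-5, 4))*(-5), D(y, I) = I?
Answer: -27873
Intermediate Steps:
N = 22 (N = 2 - (0 + 4)*(-5) = 2 - 4*(-5) = 2 - 1*(-20) = 2 + 20 = 22)
v(H, T) = -3/2 + T**2/6 (v(H, T) = -3/2 + (T*T)/6 = -3/2 + T**2/6)
L = 0 (L = (-3/2 + (1/6)*3**2)/(-84) = (-3/2 + (1/6)*9)*(-1/84) = (-3/2 + 3/2)*(-1/84) = 0*(-1/84) = 0)
q(Y, X) = 22 (q(Y, X) = 22 + 0 = 22)
(280 - 28175) + q(59, 104) = (280 - 28175) + 22 = -27895 + 22 = -27873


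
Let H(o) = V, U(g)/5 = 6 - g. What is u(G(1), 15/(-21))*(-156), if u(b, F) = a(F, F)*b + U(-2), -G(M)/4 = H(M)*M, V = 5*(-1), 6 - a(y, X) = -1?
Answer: -28080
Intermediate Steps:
a(y, X) = 7 (a(y, X) = 6 - 1*(-1) = 6 + 1 = 7)
U(g) = 30 - 5*g (U(g) = 5*(6 - g) = 30 - 5*g)
V = -5
H(o) = -5
G(M) = 20*M (G(M) = -(-20)*M = 20*M)
u(b, F) = 40 + 7*b (u(b, F) = 7*b + (30 - 5*(-2)) = 7*b + (30 + 10) = 7*b + 40 = 40 + 7*b)
u(G(1), 15/(-21))*(-156) = (40 + 7*(20*1))*(-156) = (40 + 7*20)*(-156) = (40 + 140)*(-156) = 180*(-156) = -28080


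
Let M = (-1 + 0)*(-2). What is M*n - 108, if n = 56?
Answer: 4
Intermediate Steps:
M = 2 (M = -1*(-2) = 2)
M*n - 108 = 2*56 - 108 = 112 - 108 = 4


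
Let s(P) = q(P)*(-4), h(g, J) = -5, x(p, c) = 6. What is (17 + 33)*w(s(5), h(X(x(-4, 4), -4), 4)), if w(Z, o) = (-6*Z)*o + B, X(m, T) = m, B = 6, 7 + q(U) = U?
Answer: 12300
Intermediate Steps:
q(U) = -7 + U
s(P) = 28 - 4*P (s(P) = (-7 + P)*(-4) = 28 - 4*P)
w(Z, o) = 6 - 6*Z*o (w(Z, o) = (-6*Z)*o + 6 = -6*Z*o + 6 = 6 - 6*Z*o)
(17 + 33)*w(s(5), h(X(x(-4, 4), -4), 4)) = (17 + 33)*(6 - 6*(28 - 4*5)*(-5)) = 50*(6 - 6*(28 - 20)*(-5)) = 50*(6 - 6*8*(-5)) = 50*(6 + 240) = 50*246 = 12300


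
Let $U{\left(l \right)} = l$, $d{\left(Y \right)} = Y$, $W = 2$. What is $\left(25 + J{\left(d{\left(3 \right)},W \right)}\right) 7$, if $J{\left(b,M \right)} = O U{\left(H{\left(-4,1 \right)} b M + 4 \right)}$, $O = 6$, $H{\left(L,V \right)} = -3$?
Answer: $-413$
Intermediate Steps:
$J{\left(b,M \right)} = 24 - 18 M b$ ($J{\left(b,M \right)} = 6 \left(- 3 b M + 4\right) = 6 \left(- 3 M b + 4\right) = 6 \left(4 - 3 M b\right) = 24 - 18 M b$)
$\left(25 + J{\left(d{\left(3 \right)},W \right)}\right) 7 = \left(25 + \left(24 - 36 \cdot 3\right)\right) 7 = \left(25 + \left(24 - 108\right)\right) 7 = \left(25 - 84\right) 7 = \left(-59\right) 7 = -413$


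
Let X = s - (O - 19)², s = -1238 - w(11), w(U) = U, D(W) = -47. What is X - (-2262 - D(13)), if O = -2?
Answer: 525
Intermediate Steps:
s = -1249 (s = -1238 - 1*11 = -1238 - 11 = -1249)
X = -1690 (X = -1249 - (-2 - 19)² = -1249 - 1*(-21)² = -1249 - 1*441 = -1249 - 441 = -1690)
X - (-2262 - D(13)) = -1690 - (-2262 - 1*(-47)) = -1690 - (-2262 + 47) = -1690 - 1*(-2215) = -1690 + 2215 = 525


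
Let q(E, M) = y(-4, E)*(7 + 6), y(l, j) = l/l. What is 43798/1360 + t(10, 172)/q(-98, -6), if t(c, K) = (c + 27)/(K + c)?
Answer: 25919097/804440 ≈ 32.220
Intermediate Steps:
y(l, j) = 1
t(c, K) = (27 + c)/(K + c)
q(E, M) = 13 (q(E, M) = 1*(7 + 6) = 1*13 = 13)
43798/1360 + t(10, 172)/q(-98, -6) = 43798/1360 + ((27 + 10)/(172 + 10))/13 = 43798*(1/1360) + (37/182)*(1/13) = 21899/680 + ((1/182)*37)*(1/13) = 21899/680 + (37/182)*(1/13) = 21899/680 + 37/2366 = 25919097/804440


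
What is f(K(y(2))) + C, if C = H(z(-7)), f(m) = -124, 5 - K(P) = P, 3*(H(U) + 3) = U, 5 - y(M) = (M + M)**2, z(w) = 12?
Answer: -123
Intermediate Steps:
y(M) = 5 - 4*M**2 (y(M) = 5 - (M + M)**2 = 5 - (2*M)**2 = 5 - 4*M**2)
H(U) = -3 + U/3
K(P) = 5 - P
C = 1 (C = -3 + (1/3)*12 = -3 + 4 = 1)
f(K(y(2))) + C = -124 + 1 = -123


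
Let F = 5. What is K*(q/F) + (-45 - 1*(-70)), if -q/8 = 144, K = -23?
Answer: 26621/5 ≈ 5324.2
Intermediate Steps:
q = -1152 (q = -8*144 = -1152)
K*(q/F) + (-45 - 1*(-70)) = -(-26496)/5 + (-45 - 1*(-70)) = -(-26496)/5 + (-45 + 70) = -23*(-1152/5) + 25 = 26496/5 + 25 = 26621/5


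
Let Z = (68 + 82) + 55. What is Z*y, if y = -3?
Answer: -615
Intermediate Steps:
Z = 205 (Z = 150 + 55 = 205)
Z*y = 205*(-3) = -615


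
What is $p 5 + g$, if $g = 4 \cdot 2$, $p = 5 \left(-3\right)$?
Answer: $-67$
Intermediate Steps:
$p = -15$
$g = 8$
$p 5 + g = \left(-15\right) 5 + 8 = -75 + 8 = -67$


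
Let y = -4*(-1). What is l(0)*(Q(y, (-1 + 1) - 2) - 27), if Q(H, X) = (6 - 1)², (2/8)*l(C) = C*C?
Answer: 0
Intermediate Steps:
y = 4
l(C) = 4*C² (l(C) = 4*(C*C) = 4*C²)
Q(H, X) = 25 (Q(H, X) = 5² = 25)
l(0)*(Q(y, (-1 + 1) - 2) - 27) = (4*0²)*(25 - 27) = (4*0)*(-2) = 0*(-2) = 0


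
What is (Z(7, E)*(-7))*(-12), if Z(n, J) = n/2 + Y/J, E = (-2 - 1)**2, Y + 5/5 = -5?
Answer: 238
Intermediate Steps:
Y = -6 (Y = -1 - 5 = -6)
E = 9 (E = (-3)**2 = 9)
Z(n, J) = n/2 - 6/J
(Z(7, E)*(-7))*(-12) = (((1/2)*7 - 6/9)*(-7))*(-12) = ((7/2 - 6*1/9)*(-7))*(-12) = ((7/2 - 2/3)*(-7))*(-12) = ((17/6)*(-7))*(-12) = -119/6*(-12) = 238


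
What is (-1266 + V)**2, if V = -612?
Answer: 3526884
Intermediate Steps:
(-1266 + V)**2 = (-1266 - 612)**2 = (-1878)**2 = 3526884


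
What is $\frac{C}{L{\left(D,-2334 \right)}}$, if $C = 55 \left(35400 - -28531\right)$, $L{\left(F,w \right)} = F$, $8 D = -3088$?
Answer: $- \frac{3516205}{386} \approx -9109.3$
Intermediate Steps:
$D = -386$ ($D = \frac{1}{8} \left(-3088\right) = -386$)
$C = 3516205$ ($C = 55 \left(35400 + 28531\right) = 55 \cdot 63931 = 3516205$)
$\frac{C}{L{\left(D,-2334 \right)}} = \frac{3516205}{-386} = 3516205 \left(- \frac{1}{386}\right) = - \frac{3516205}{386}$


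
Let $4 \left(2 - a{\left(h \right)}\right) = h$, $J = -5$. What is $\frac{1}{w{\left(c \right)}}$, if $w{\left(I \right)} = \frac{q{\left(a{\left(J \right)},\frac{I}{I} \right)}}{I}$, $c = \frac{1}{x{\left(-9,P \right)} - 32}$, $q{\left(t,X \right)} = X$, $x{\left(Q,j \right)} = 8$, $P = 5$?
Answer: $- \frac{1}{24} \approx -0.041667$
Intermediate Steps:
$a{\left(h \right)} = 2 - \frac{h}{4}$
$c = - \frac{1}{24}$ ($c = \frac{1}{8 - 32} = \frac{1}{-24} = - \frac{1}{24} \approx -0.041667$)
$w{\left(I \right)} = \frac{1}{I}$ ($w{\left(I \right)} = \frac{I \frac{1}{I}}{I} = 1 \frac{1}{I} = \frac{1}{I}$)
$\frac{1}{w{\left(c \right)}} = \frac{1}{\frac{1}{- \frac{1}{24}}} = \frac{1}{-24} = - \frac{1}{24}$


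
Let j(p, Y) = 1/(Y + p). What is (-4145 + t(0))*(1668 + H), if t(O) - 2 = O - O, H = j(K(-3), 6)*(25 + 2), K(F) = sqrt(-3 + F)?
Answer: 12429*(-556*sqrt(6) + 3345*I)/(sqrt(6) - 6*I) ≈ -6.9265e+6 + 6523.9*I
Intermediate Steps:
H = 27/(6 + I*sqrt(6)) (H = (25 + 2)/(6 + sqrt(-3 - 3)) = 27/(6 + sqrt(-6)) = 27/(6 + I*sqrt(6)) ≈ 3.8571 - 1.5747*I)
t(O) = 2 (t(O) = 2 + (O - O) = 2 + 0 = 2)
(-4145 + t(0))*(1668 + H) = (-4145 + 2)*(1668 + (27/7 - 9*I*sqrt(6)/14)) = -4143*(11703/7 - 9*I*sqrt(6)/14) = -48485529/7 + 37287*I*sqrt(6)/14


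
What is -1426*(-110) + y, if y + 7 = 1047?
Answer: 157900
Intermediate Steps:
y = 1040 (y = -7 + 1047 = 1040)
-1426*(-110) + y = -1426*(-110) + 1040 = 156860 + 1040 = 157900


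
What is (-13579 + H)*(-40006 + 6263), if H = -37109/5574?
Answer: 2555237771065/5574 ≈ 4.5842e+8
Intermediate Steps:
H = -37109/5574 (H = -37109*1/5574 = -37109/5574 ≈ -6.6575)
(-13579 + H)*(-40006 + 6263) = (-13579 - 37109/5574)*(-40006 + 6263) = -75726455/5574*(-33743) = 2555237771065/5574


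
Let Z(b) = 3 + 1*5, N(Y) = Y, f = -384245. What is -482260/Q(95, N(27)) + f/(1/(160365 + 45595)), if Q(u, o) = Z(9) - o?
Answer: -1503642421540/19 ≈ -7.9139e+10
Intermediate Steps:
Z(b) = 8 (Z(b) = 3 + 5 = 8)
Q(u, o) = 8 - o
-482260/Q(95, N(27)) + f/(1/(160365 + 45595)) = -482260/(8 - 1*27) - 384245/(1/(160365 + 45595)) = -482260/(8 - 27) - 384245/(1/205960) = -482260/(-19) - 384245/1/205960 = -482260*(-1/19) - 384245*205960 = 482260/19 - 79139100200 = -1503642421540/19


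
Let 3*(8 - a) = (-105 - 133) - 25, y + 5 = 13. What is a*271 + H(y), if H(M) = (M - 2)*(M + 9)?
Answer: 78083/3 ≈ 26028.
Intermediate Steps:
y = 8 (y = -5 + 13 = 8)
a = 287/3 (a = 8 - ((-105 - 133) - 25)/3 = 8 - (-238 - 25)/3 = 8 - ⅓*(-263) = 8 + 263/3 = 287/3 ≈ 95.667)
H(M) = (-2 + M)*(9 + M)
a*271 + H(y) = (287/3)*271 + (-18 + 8² + 7*8) = 77777/3 + (-18 + 64 + 56) = 77777/3 + 102 = 78083/3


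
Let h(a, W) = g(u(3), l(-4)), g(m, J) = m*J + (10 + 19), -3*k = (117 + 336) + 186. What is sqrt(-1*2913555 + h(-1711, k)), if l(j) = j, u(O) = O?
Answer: I*sqrt(2913538) ≈ 1706.9*I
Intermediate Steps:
k = -213 (k = -((117 + 336) + 186)/3 = -(453 + 186)/3 = -1/3*639 = -213)
g(m, J) = 29 + J*m (g(m, J) = J*m + 29 = 29 + J*m)
h(a, W) = 17 (h(a, W) = 29 - 4*3 = 29 - 12 = 17)
sqrt(-1*2913555 + h(-1711, k)) = sqrt(-1*2913555 + 17) = sqrt(-2913555 + 17) = sqrt(-2913538) = I*sqrt(2913538)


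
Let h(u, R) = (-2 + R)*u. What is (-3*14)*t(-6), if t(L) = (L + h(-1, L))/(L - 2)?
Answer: 21/2 ≈ 10.500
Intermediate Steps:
h(u, R) = u*(-2 + R)
t(L) = 2/(-2 + L) (t(L) = (L - (-2 + L))/(L - 2) = (L + (2 - L))/(-2 + L) = 2/(-2 + L))
(-3*14)*t(-6) = (-3*14)*(2/(-2 - 6)) = -84/(-8) = -84*(-1)/8 = -42*(-1/4) = 21/2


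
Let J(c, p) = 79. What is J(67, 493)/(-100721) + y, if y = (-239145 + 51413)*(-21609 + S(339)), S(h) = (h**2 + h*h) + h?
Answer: -3943795085905663/100721 ≈ -3.9156e+10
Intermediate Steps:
S(h) = h + 2*h**2 (S(h) = (h**2 + h**2) + h = 2*h**2 + h = h + 2*h**2)
y = -39155638704 (y = (-239145 + 51413)*(-21609 + 339*(1 + 2*339)) = -187732*(-21609 + 339*(1 + 678)) = -187732*(-21609 + 339*679) = -187732*(-21609 + 230181) = -187732*208572 = -39155638704)
J(67, 493)/(-100721) + y = 79/(-100721) - 39155638704 = 79*(-1/100721) - 39155638704 = -79/100721 - 39155638704 = -3943795085905663/100721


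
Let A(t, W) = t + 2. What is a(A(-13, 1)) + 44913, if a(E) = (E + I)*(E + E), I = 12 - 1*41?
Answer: 45793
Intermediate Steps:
A(t, W) = 2 + t
I = -29 (I = 12 - 41 = -29)
a(E) = 2*E*(-29 + E) (a(E) = (E - 29)*(E + E) = (-29 + E)*(2*E) = 2*E*(-29 + E))
a(A(-13, 1)) + 44913 = 2*(2 - 13)*(-29 + (2 - 13)) + 44913 = 2*(-11)*(-29 - 11) + 44913 = 2*(-11)*(-40) + 44913 = 880 + 44913 = 45793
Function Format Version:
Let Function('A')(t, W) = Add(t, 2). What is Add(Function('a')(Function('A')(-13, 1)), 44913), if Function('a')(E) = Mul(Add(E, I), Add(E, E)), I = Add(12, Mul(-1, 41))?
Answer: 45793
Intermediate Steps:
Function('A')(t, W) = Add(2, t)
I = -29 (I = Add(12, -41) = -29)
Function('a')(E) = Mul(2, E, Add(-29, E)) (Function('a')(E) = Mul(Add(E, -29), Add(E, E)) = Mul(Add(-29, E), Mul(2, E)) = Mul(2, E, Add(-29, E)))
Add(Function('a')(Function('A')(-13, 1)), 44913) = Add(Mul(2, Add(2, -13), Add(-29, Add(2, -13))), 44913) = Add(Mul(2, -11, Add(-29, -11)), 44913) = Add(Mul(2, -11, -40), 44913) = Add(880, 44913) = 45793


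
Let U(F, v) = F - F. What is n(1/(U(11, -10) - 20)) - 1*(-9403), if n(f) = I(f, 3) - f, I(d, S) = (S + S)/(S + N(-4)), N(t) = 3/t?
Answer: 564343/60 ≈ 9405.7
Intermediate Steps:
U(F, v) = 0
I(d, S) = 2*S/(-3/4 + S) (I(d, S) = (S + S)/(S + 3/(-4)) = (2*S)/(S + 3*(-1/4)) = (2*S)/(S - 3/4) = (2*S)/(-3/4 + S) = 2*S/(-3/4 + S))
n(f) = 8/3 - f (n(f) = 8*3/(-3 + 4*3) - f = 8*3/(-3 + 12) - f = 8*3/9 - f = 8*3*(1/9) - f = 8/3 - f)
n(1/(U(11, -10) - 20)) - 1*(-9403) = (8/3 - 1/(0 - 20)) - 1*(-9403) = (8/3 - 1/(-20)) + 9403 = (8/3 - 1*(-1/20)) + 9403 = (8/3 + 1/20) + 9403 = 163/60 + 9403 = 564343/60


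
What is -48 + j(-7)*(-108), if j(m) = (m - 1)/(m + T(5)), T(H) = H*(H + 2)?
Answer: -120/7 ≈ -17.143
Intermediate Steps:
T(H) = H*(2 + H)
j(m) = (-1 + m)/(35 + m) (j(m) = (m - 1)/(m + 5*(2 + 5)) = (-1 + m)/(m + 5*7) = (-1 + m)/(m + 35) = (-1 + m)/(35 + m))
-48 + j(-7)*(-108) = -48 + ((-1 - 7)/(35 - 7))*(-108) = -48 + (-8/28)*(-108) = -48 + ((1/28)*(-8))*(-108) = -48 - 2/7*(-108) = -48 + 216/7 = -120/7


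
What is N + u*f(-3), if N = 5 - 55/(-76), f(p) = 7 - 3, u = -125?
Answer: -37565/76 ≈ -494.28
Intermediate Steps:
f(p) = 4
N = 435/76 (N = 5 - 55*(-1/76) = 5 + 55/76 = 435/76 ≈ 5.7237)
N + u*f(-3) = 435/76 - 125*4 = 435/76 - 500 = -37565/76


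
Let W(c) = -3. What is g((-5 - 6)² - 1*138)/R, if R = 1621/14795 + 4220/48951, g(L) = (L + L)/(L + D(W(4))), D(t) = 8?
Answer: 160940010/8340263 ≈ 19.297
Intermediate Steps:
g(L) = 2*L/(8 + L) (g(L) = (L + L)/(L + 8) = (2*L)/(8 + L) = 2*L/(8 + L))
R = 141784471/724230045 (R = 1621*(1/14795) + 4220*(1/48951) = 1621/14795 + 4220/48951 = 141784471/724230045 ≈ 0.19577)
g((-5 - 6)² - 1*138)/R = (2*((-5 - 6)² - 1*138)/(8 + ((-5 - 6)² - 1*138)))/(141784471/724230045) = (2*((-11)² - 138)/(8 + ((-11)² - 138)))*(724230045/141784471) = (2*(121 - 138)/(8 + (121 - 138)))*(724230045/141784471) = (2*(-17)/(8 - 17))*(724230045/141784471) = (2*(-17)/(-9))*(724230045/141784471) = (2*(-17)*(-⅑))*(724230045/141784471) = (34/9)*(724230045/141784471) = 160940010/8340263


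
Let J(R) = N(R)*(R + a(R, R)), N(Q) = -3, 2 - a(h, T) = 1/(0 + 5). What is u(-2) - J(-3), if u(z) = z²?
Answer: ⅖ ≈ 0.40000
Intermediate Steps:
a(h, T) = 9/5 (a(h, T) = 2 - 1/(0 + 5) = 2 - 1/5 = 2 - 1*⅕ = 2 - ⅕ = 9/5)
J(R) = -27/5 - 3*R (J(R) = -3*(R + 9/5) = -3*(9/5 + R) = -27/5 - 3*R)
u(-2) - J(-3) = (-2)² - (-27/5 - 3*(-3)) = 4 - (-27/5 + 9) = 4 - 1*18/5 = 4 - 18/5 = ⅖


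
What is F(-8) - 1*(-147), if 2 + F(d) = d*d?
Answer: 209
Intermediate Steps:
F(d) = -2 + d² (F(d) = -2 + d*d = -2 + d²)
F(-8) - 1*(-147) = (-2 + (-8)²) - 1*(-147) = (-2 + 64) + 147 = 62 + 147 = 209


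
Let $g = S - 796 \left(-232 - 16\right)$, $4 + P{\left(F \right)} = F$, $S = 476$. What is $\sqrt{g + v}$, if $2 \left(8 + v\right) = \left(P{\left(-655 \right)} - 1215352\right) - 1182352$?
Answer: $\frac{i \sqrt{4005222}}{2} \approx 1000.7 i$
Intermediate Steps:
$P{\left(F \right)} = -4 + F$
$g = 197884$ ($g = 476 - 796 \left(-232 - 16\right) = 476 - -197408 = 476 + 197408 = 197884$)
$v = - \frac{2398379}{2}$ ($v = -8 + \frac{\left(\left(-4 - 655\right) - 1215352\right) - 1182352}{2} = -8 + \frac{\left(-659 - 1215352\right) - 1182352}{2} = -8 + \frac{-1216011 - 1182352}{2} = -8 + \frac{1}{2} \left(-2398363\right) = -8 - \frac{2398363}{2} = - \frac{2398379}{2} \approx -1.1992 \cdot 10^{6}$)
$\sqrt{g + v} = \sqrt{197884 - \frac{2398379}{2}} = \sqrt{- \frac{2002611}{2}} = \frac{i \sqrt{4005222}}{2}$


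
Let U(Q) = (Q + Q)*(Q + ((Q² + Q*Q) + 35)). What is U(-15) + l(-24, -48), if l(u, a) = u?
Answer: -14124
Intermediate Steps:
U(Q) = 2*Q*(35 + Q + 2*Q²) (U(Q) = (2*Q)*(Q + ((Q² + Q²) + 35)) = (2*Q)*(Q + (2*Q² + 35)) = (2*Q)*(Q + (35 + 2*Q²)) = (2*Q)*(35 + Q + 2*Q²) = 2*Q*(35 + Q + 2*Q²))
U(-15) + l(-24, -48) = 2*(-15)*(35 - 15 + 2*(-15)²) - 24 = 2*(-15)*(35 - 15 + 2*225) - 24 = 2*(-15)*(35 - 15 + 450) - 24 = 2*(-15)*470 - 24 = -14100 - 24 = -14124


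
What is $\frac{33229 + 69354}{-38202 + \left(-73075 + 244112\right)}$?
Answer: $\frac{102583}{132835} \approx 0.77226$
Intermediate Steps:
$\frac{33229 + 69354}{-38202 + \left(-73075 + 244112\right)} = \frac{102583}{-38202 + 171037} = \frac{102583}{132835}$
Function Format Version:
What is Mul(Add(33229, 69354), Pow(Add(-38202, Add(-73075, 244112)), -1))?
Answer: Rational(102583, 132835) ≈ 0.77226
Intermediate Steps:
Mul(Add(33229, 69354), Pow(Add(-38202, Add(-73075, 244112)), -1)) = Mul(102583, Pow(Add(-38202, 171037), -1)) = Mul(102583, Pow(132835, -1)) = Mul(102583, Rational(1, 132835)) = Rational(102583, 132835)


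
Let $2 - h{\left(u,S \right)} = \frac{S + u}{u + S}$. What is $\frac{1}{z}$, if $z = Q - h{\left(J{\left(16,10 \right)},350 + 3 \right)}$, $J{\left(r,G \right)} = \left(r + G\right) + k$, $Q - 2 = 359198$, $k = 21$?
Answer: $\frac{1}{359199} \approx 2.784 \cdot 10^{-6}$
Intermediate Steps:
$Q = 359200$ ($Q = 2 + 359198 = 359200$)
$J{\left(r,G \right)} = 21 + G + r$ ($J{\left(r,G \right)} = \left(r + G\right) + 21 = \left(G + r\right) + 21 = 21 + G + r$)
$h{\left(u,S \right)} = 1$ ($h{\left(u,S \right)} = 2 - \frac{S + u}{u + S} = 2 - \frac{S + u}{S + u} = 2 - 1 = 1$)
$z = 359199$ ($z = 359200 - 1 = 359199$)
$\frac{1}{z} = \frac{1}{359199}$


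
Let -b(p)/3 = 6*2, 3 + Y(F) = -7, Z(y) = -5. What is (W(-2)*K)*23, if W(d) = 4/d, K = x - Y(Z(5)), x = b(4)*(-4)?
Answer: -7084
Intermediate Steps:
Y(F) = -10 (Y(F) = -3 - 7 = -10)
b(p) = -36 (b(p) = -18*2 = -3*12 = -36)
x = 144 (x = -36*(-4) = 144)
K = 154 (K = 144 - 1*(-10) = 144 + 10 = 154)
(W(-2)*K)*23 = ((4/(-2))*154)*23 = ((4*(-1/2))*154)*23 = -2*154*23 = -308*23 = -7084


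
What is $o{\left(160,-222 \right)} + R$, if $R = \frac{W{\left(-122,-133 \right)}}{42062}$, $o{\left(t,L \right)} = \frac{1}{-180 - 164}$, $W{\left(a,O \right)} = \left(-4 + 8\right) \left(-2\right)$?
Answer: $- \frac{22407}{7234664} \approx -0.0030972$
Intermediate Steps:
$W{\left(a,O \right)} = -8$ ($W{\left(a,O \right)} = 4 \left(-2\right) = -8$)
$o{\left(t,L \right)} = - \frac{1}{344}$ ($o{\left(t,L \right)} = \frac{1}{-344} = - \frac{1}{344}$)
$R = - \frac{4}{21031}$ ($R = - \frac{8}{42062} = \left(-8\right) \frac{1}{42062} = - \frac{4}{21031} \approx -0.0001902$)
$o{\left(160,-222 \right)} + R = - \frac{1}{344} - \frac{4}{21031} = - \frac{22407}{7234664}$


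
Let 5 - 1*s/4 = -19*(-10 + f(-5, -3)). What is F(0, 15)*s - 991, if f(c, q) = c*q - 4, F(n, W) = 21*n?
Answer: -991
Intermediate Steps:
f(c, q) = -4 + c*q
s = 96 (s = 20 - (-76)*(-10 + (-4 - 5*(-3))) = 20 - (-76)*(-10 + (-4 + 15)) = 20 - (-76)*(-10 + 11) = 20 - (-76) = 20 - 4*(-19) = 20 + 76 = 96)
F(0, 15)*s - 991 = (21*0)*96 - 991 = 0*96 - 991 = 0 - 991 = -991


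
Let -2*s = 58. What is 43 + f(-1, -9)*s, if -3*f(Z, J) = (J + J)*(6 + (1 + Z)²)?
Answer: -1001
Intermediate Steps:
s = -29 (s = -½*58 = -29)
f(Z, J) = -2*J*(6 + (1 + Z)²)/3 (f(Z, J) = -(J + J)*(6 + (1 + Z)²)/3 = -2*J*(6 + (1 + Z)²)/3)
43 + f(-1, -9)*s = 43 - ⅔*(-9)*(6 + (1 - 1)²)*(-29) = 43 - ⅔*(-9)*(6 + 0²)*(-29) = 43 - ⅔*(-9)*(6 + 0)*(-29) = 43 - ⅔*(-9)*6*(-29) = 43 + 36*(-29) = 43 - 1044 = -1001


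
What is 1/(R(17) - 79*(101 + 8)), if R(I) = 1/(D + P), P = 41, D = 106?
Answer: -147/1265816 ≈ -0.00011613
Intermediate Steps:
R(I) = 1/147 (R(I) = 1/(106 + 41) = 1/147)
1/(R(17) - 79*(101 + 8)) = 1/(1/147 - 79*(101 + 8)) = 1/(1/147 - 79*109) = 1/(1/147 - 8611) = 1/(-1265816/147) = -147/1265816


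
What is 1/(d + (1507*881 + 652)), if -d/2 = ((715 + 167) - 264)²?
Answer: 1/564471 ≈ 1.7716e-6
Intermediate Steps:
d = -763848 (d = -2*((715 + 167) - 264)² = -2*(882 - 264)² = -2*618² = -2*381924 = -763848)
1/(d + (1507*881 + 652)) = 1/(-763848 + (1507*881 + 652)) = 1/(-763848 + (1327667 + 652)) = 1/(-763848 + 1328319) = 1/564471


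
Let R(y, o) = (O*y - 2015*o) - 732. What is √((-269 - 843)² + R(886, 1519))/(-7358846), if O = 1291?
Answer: -3*I*√75683/7358846 ≈ -0.00011215*I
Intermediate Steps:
R(y, o) = -732 - 2015*o + 1291*y (R(y, o) = (1291*y - 2015*o) - 732 = (-2015*o + 1291*y) - 732 = -732 - 2015*o + 1291*y)
√((-269 - 843)² + R(886, 1519))/(-7358846) = √((-269 - 843)² + (-732 - 2015*1519 + 1291*886))/(-7358846) = √((-1112)² + (-732 - 3060785 + 1143826))*(-1/7358846) = √(1236544 - 1917691)*(-1/7358846) = √(-681147)*(-1/7358846) = (3*I*√75683)*(-1/7358846) = -3*I*√75683/7358846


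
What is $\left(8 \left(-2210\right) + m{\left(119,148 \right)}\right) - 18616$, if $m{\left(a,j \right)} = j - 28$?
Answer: $-36176$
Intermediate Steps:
$m{\left(a,j \right)} = -28 + j$
$\left(8 \left(-2210\right) + m{\left(119,148 \right)}\right) - 18616 = \left(8 \left(-2210\right) + \left(-28 + 148\right)\right) - 18616 = \left(-17680 + 120\right) - 18616 = -17560 - 18616 = -36176$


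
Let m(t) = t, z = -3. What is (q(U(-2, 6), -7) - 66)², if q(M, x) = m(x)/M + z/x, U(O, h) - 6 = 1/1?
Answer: 217156/49 ≈ 4431.8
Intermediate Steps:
U(O, h) = 7 (U(O, h) = 6 + 1/1 = 6 + 1 = 7)
q(M, x) = -3/x + x/M (q(M, x) = x/M - 3/x = -3/x + x/M)
(q(U(-2, 6), -7) - 66)² = ((-3/(-7) - 7/7) - 66)² = ((-3*(-⅐) - 7*⅐) - 66)² = ((3/7 - 1) - 66)² = (-4/7 - 66)² = (-466/7)² = 217156/49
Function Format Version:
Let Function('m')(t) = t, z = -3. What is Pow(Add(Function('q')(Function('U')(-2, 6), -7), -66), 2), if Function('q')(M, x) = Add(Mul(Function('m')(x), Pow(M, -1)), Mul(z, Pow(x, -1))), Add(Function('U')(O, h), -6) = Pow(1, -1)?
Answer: Rational(217156, 49) ≈ 4431.8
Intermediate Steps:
Function('U')(O, h) = 7 (Function('U')(O, h) = Add(6, Pow(1, -1)) = Add(6, 1) = 7)
Function('q')(M, x) = Add(Mul(-3, Pow(x, -1)), Mul(x, Pow(M, -1))) (Function('q')(M, x) = Add(Mul(x, Pow(M, -1)), Mul(-3, Pow(x, -1))) = Add(Mul(-3, Pow(x, -1)), Mul(x, Pow(M, -1))))
Pow(Add(Function('q')(Function('U')(-2, 6), -7), -66), 2) = Pow(Add(Add(Mul(-3, Pow(-7, -1)), Mul(-7, Pow(7, -1))), -66), 2) = Pow(Add(Add(Mul(-3, Rational(-1, 7)), Mul(-7, Rational(1, 7))), -66), 2) = Pow(Add(Add(Rational(3, 7), -1), -66), 2) = Pow(Add(Rational(-4, 7), -66), 2) = Pow(Rational(-466, 7), 2) = Rational(217156, 49)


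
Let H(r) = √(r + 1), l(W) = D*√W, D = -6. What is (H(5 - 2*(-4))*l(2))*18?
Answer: -216*√7 ≈ -571.48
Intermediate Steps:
l(W) = -6*√W
H(r) = √(1 + r)
(H(5 - 2*(-4))*l(2))*18 = (√(1 + (5 - 2*(-4)))*(-6*√2))*18 = (√(1 + (5 + 8))*(-6*√2))*18 = (√(1 + 13)*(-6*√2))*18 = (√14*(-6*√2))*18 = -12*√7*18 = -216*√7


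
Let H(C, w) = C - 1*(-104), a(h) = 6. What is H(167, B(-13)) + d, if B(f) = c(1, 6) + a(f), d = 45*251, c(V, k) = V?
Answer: 11566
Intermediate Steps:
d = 11295
B(f) = 7 (B(f) = 1 + 6 = 7)
H(C, w) = 104 + C (H(C, w) = C + 104 = 104 + C)
H(167, B(-13)) + d = (104 + 167) + 11295 = 271 + 11295 = 11566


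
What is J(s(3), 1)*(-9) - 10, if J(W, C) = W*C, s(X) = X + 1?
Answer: -46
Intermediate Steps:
s(X) = 1 + X
J(W, C) = C*W
J(s(3), 1)*(-9) - 10 = (1*(1 + 3))*(-9) - 10 = (1*4)*(-9) - 10 = 4*(-9) - 10 = -36 - 10 = -46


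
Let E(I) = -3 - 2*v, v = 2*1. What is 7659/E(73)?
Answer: -7659/7 ≈ -1094.1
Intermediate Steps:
v = 2
E(I) = -7 (E(I) = -3 - 2*2 = -3 - 4 = -7)
7659/E(73) = 7659/(-7) = 7659*(-⅐) = -7659/7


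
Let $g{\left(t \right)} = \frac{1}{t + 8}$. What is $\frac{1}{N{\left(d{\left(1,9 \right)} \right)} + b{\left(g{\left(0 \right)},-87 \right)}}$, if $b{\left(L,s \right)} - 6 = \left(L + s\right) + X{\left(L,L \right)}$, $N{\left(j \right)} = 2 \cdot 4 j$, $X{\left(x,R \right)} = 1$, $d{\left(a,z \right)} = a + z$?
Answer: $8$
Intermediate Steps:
$N{\left(j \right)} = 8 j$
$g{\left(t \right)} = \frac{1}{8 + t}$
$b{\left(L,s \right)} = 7 + L + s$ ($b{\left(L,s \right)} = 6 + \left(\left(L + s\right) + 1\right) = 6 + \left(1 + L + s\right) = 7 + L + s$)
$\frac{1}{N{\left(d{\left(1,9 \right)} \right)} + b{\left(g{\left(0 \right)},-87 \right)}} = \frac{1}{8 \left(1 + 9\right) + \left(7 + \frac{1}{8 + 0} - 87\right)} = \frac{1}{8 \cdot 10 + \left(7 + \frac{1}{8} - 87\right)} = \frac{1}{80 + \left(7 + \frac{1}{8} - 87\right)} = \frac{1}{80 - \frac{639}{8}} = \frac{1}{\frac{1}{8}} = 8$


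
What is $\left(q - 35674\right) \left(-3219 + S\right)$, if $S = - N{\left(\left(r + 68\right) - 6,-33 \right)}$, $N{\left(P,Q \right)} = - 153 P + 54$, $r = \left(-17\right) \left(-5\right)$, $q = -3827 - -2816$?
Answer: $-705012330$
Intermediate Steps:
$q = -1011$ ($q = -3827 + 2816 = -1011$)
$r = 85$
$N{\left(P,Q \right)} = 54 - 153 P$
$S = 22437$ ($S = - (54 - 153 \left(\left(85 + 68\right) - 6\right)) = - (54 - 153 \left(153 - 6\right)) = - (54 - 22491) = \left(-1\right) \left(-22437\right) = 22437$)
$\left(q - 35674\right) \left(-3219 + S\right) = \left(-1011 - 35674\right) \left(-3219 + 22437\right) = \left(-36685\right) 19218 = -705012330$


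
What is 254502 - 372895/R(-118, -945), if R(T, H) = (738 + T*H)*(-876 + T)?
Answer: 28395936825919/111574512 ≈ 2.5450e+5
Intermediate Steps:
R(T, H) = (-876 + T)*(738 + H*T) (R(T, H) = (738 + H*T)*(-876 + T) = (-876 + T)*(738 + H*T))
254502 - 372895/R(-118, -945) = 254502 - 372895/(-646488 + 738*(-118) - 945*(-118)**2 - 876*(-945)*(-118)) = 254502 - 372895/(-646488 - 87084 - 945*13924 - 97682760) = 254502 - 372895/(-646488 - 87084 - 13158180 - 97682760) = 254502 - 372895/(-111574512) = 254502 - 372895*(-1)/111574512 = 254502 - 1*(-372895/111574512) = 254502 + 372895/111574512 = 28395936825919/111574512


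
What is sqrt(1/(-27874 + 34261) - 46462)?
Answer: I*sqrt(1895360088891)/6387 ≈ 215.55*I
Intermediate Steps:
sqrt(1/(-27874 + 34261) - 46462) = sqrt(1/6387 - 46462) = sqrt(-296752793/6387) = I*sqrt(1895360088891)/6387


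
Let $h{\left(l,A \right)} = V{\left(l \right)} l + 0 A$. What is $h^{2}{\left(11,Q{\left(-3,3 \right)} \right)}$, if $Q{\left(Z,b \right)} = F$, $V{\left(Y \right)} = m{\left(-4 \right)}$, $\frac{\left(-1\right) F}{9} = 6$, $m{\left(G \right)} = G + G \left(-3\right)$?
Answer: $7744$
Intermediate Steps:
$m{\left(G \right)} = - 2 G$ ($m{\left(G \right)} = G - 3 G = - 2 G$)
$F = -54$ ($F = \left(-9\right) 6 = -54$)
$V{\left(Y \right)} = 8$ ($V{\left(Y \right)} = \left(-2\right) \left(-4\right) = 8$)
$Q{\left(Z,b \right)} = -54$
$h{\left(l,A \right)} = 8 l$ ($h{\left(l,A \right)} = 8 l + 0 A = 8 l + 0 = 8 l$)
$h^{2}{\left(11,Q{\left(-3,3 \right)} \right)} = \left(8 \cdot 11\right)^{2} = 88^{2} = 7744$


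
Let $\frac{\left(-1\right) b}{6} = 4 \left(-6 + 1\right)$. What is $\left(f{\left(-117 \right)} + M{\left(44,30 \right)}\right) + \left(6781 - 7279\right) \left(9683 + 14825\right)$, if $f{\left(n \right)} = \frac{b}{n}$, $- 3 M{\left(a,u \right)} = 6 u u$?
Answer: $- \frac{476064616}{39} \approx -1.2207 \cdot 10^{7}$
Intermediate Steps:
$b = 120$ ($b = - 6 \cdot 4 \left(-6 + 1\right) = - 6 \cdot 4 \left(-5\right) = \left(-6\right) \left(-20\right) = 120$)
$M{\left(a,u \right)} = - 2 u^{2}$ ($M{\left(a,u \right)} = - \frac{6 u u}{3} = - \frac{6 u^{2}}{3} = - 2 u^{2}$)
$f{\left(n \right)} = \frac{120}{n}$
$\left(f{\left(-117 \right)} + M{\left(44,30 \right)}\right) + \left(6781 - 7279\right) \left(9683 + 14825\right) = \left(\frac{120}{-117} - 2 \cdot 30^{2}\right) + \left(6781 - 7279\right) \left(9683 + 14825\right) = \left(120 \left(- \frac{1}{117}\right) - 1800\right) - 12204984 = \left(- \frac{40}{39} - 1800\right) - 12204984 = - \frac{70240}{39} - 12204984 = - \frac{476064616}{39}$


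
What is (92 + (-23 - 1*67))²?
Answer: 4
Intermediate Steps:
(92 + (-23 - 1*67))² = (92 + (-23 - 67))² = (92 - 90)² = 2² = 4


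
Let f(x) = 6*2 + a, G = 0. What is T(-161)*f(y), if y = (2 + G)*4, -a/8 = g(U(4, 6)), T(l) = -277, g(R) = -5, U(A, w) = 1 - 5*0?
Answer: -14404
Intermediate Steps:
U(A, w) = 1 (U(A, w) = 1 + 0 = 1)
a = 40 (a = -8*(-5) = 40)
y = 8 (y = (2 + 0)*4 = 2*4 = 8)
f(x) = 52 (f(x) = 6*2 + 40 = 12 + 40 = 52)
T(-161)*f(y) = -277*52 = -14404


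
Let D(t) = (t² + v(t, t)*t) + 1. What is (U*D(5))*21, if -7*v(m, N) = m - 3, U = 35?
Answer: 18060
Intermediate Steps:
v(m, N) = 3/7 - m/7 (v(m, N) = -(m - 3)/7 = -(-3 + m)/7 = 3/7 - m/7)
D(t) = 1 + t² + t*(3/7 - t/7) (D(t) = (t² + (3/7 - t/7)*t) + 1 = (t² + t*(3/7 - t/7)) + 1 = 1 + t² + t*(3/7 - t/7))
(U*D(5))*21 = (35*(1 + (3/7)*5 + (6/7)*5²))*21 = (35*(1 + 15/7 + (6/7)*25))*21 = (35*(1 + 15/7 + 150/7))*21 = (35*(172/7))*21 = 860*21 = 18060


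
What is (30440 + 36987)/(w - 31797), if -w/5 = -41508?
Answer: 67427/175743 ≈ 0.38367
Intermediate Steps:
w = 207540 (w = -5*(-41508) = 207540)
(30440 + 36987)/(w - 31797) = (30440 + 36987)/(207540 - 31797) = 67427/175743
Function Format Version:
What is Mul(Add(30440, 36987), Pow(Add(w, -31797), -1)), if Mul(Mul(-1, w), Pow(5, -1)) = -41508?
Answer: Rational(67427, 175743) ≈ 0.38367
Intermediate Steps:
w = 207540 (w = Mul(-5, -41508) = 207540)
Mul(Add(30440, 36987), Pow(Add(w, -31797), -1)) = Mul(Add(30440, 36987), Pow(Add(207540, -31797), -1)) = Mul(67427, Pow(175743, -1)) = Mul(67427, Rational(1, 175743)) = Rational(67427, 175743)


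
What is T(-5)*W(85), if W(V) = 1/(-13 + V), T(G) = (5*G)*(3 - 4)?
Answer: 25/72 ≈ 0.34722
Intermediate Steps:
T(G) = -5*G (T(G) = (5*G)*(-1) = -5*G)
T(-5)*W(85) = (-5*(-5))/(-13 + 85) = 25/72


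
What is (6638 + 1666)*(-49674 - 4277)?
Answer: -448009104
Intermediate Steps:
(6638 + 1666)*(-49674 - 4277) = 8304*(-53951) = -448009104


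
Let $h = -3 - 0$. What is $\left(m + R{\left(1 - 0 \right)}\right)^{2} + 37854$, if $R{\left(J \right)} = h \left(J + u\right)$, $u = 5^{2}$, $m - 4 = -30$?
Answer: $48670$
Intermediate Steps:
$m = -26$ ($m = 4 - 30 = -26$)
$h = -3$ ($h = -3 + 0 = -3$)
$u = 25$
$R{\left(J \right)} = -75 - 3 J$ ($R{\left(J \right)} = - 3 \left(J + 25\right) = - 3 \left(25 + J\right) = -75 - 3 J$)
$\left(m + R{\left(1 - 0 \right)}\right)^{2} + 37854 = \left(-26 - \left(75 + 3 \left(1 - 0\right)\right)\right)^{2} + 37854 = \left(-26 - \left(75 + 3 \left(1 + 0\right)\right)\right)^{2} + 37854 = \left(-26 - 78\right)^{2} + 37854 = \left(-104\right)^{2} + 37854 = 10816 + 37854 = 48670$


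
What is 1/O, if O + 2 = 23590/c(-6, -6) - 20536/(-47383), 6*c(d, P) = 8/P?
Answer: -47383/5030016595 ≈ -9.4201e-6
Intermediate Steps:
c(d, P) = 4/(3*P) (c(d, P) = (8/P)/6 = 4/(3*P))
O = -5030016595/47383 (O = -2 + (23590/(((4/3)/(-6))) - 20536/(-47383)) = -2 + (23590/(((4/3)*(-1/6))) - 20536*(-1/47383)) = -2 + (23590/(-2/9) + 20536/47383) = -2 + (23590*(-9/2) + 20536/47383) = -2 + (-106155 + 20536/47383) = -2 - 5029921829/47383 = -5030016595/47383 ≈ -1.0616e+5)
1/O = 1/(-5030016595/47383) = -47383/5030016595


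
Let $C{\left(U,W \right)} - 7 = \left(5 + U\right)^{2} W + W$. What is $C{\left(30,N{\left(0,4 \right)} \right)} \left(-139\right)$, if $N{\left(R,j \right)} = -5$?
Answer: $851097$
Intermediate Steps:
$C{\left(U,W \right)} = 7 + W + W \left(5 + U\right)^{2}$ ($C{\left(U,W \right)} = 7 + \left(\left(5 + U\right)^{2} W + W\right) = 7 + \left(W \left(5 + U\right)^{2} + W\right) = 7 + \left(W + W \left(5 + U\right)^{2}\right) = 7 + W + W \left(5 + U\right)^{2}$)
$C{\left(30,N{\left(0,4 \right)} \right)} \left(-139\right) = \left(7 - 5 - 5 \left(5 + 30\right)^{2}\right) \left(-139\right) = \left(7 - 5 - 5 \cdot 35^{2}\right) \left(-139\right) = \left(7 - 5 - 6125\right) \left(-139\right) = \left(-6123\right) \left(-139\right) = 851097$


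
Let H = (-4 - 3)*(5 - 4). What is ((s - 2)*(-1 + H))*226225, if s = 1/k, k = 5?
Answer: 3257640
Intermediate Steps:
H = -7 (H = -7*1 = -7)
s = ⅕ (s = 1/5 = ⅕ ≈ 0.20000)
((s - 2)*(-1 + H))*226225 = ((⅕ - 2)*(-1 - 7))*226225 = -9/5*(-8)*226225 = (72/5)*226225 = 3257640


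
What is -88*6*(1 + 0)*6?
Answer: -3168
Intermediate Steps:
-88*6*(1 + 0)*6 = -88*6*1*6 = -528*6 = -88*36 = -3168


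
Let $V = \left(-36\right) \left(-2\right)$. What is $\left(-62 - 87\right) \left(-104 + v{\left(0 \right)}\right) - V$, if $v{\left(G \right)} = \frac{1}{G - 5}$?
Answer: $\frac{77269}{5} \approx 15454.0$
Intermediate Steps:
$V = 72$
$v{\left(G \right)} = \frac{1}{-5 + G}$
$\left(-62 - 87\right) \left(-104 + v{\left(0 \right)}\right) - V = \left(-62 - 87\right) \left(-104 + \frac{1}{-5 + 0}\right) - 72 = - 149 \left(-104 + \frac{1}{-5}\right) - 72 = - 149 \left(-104 - \frac{1}{5}\right) - 72 = \left(-149\right) \left(- \frac{521}{5}\right) - 72 = \frac{77629}{5} - 72 = \frac{77269}{5}$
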